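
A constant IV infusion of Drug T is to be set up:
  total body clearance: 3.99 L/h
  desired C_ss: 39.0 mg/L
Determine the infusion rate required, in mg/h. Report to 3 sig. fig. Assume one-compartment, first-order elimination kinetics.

At steady state, infusion rate R₀ = Css × CL = 39.0 × 3.990 = 155.6 mg/h

156 mg/h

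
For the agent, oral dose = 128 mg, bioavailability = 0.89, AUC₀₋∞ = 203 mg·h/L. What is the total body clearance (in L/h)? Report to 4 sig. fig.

CL = F·Dose / AUC = 0.89 × 128 / 203 = 0.5612 L/h

0.5612 L/h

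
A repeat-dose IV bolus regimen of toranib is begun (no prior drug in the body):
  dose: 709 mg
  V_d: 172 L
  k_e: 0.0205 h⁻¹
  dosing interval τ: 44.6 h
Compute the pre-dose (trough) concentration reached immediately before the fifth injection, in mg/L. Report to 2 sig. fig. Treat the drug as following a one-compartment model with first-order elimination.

C₀ per dose = Dose / Vd = 709 / 172 = 4.122 mg/L
Fraction remaining after one interval: r = e^(−kτ) = e^(−0.02050 × 44.6) = 0.4008
Before dose 5, 4 doses have been given (aged 1τ, 2τ, 3τ, 4τ).
C_trough = C₀ × (r + r² + … + r^4) = C₀ × r(1−r^4)/(1−r)
        = 4.122 × 0.4008 × (1 − 0.02581) / (1 − 0.4008) = 2.686 mg/L

2.7 mg/L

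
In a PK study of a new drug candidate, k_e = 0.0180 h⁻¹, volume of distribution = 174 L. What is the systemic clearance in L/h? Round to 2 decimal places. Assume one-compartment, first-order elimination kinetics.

3.13 L/h

CL = k × Vd = 0.0180 × 174 = 3.132 L/h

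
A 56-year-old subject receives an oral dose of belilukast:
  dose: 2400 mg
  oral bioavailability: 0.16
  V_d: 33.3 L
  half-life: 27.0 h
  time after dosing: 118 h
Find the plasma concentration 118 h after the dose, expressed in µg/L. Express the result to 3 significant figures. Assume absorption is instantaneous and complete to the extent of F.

Amount reaching circulation = F × Dose = 0.16 × 2400 = 384.0 mg
C₀ = F·Dose / Vd = 384.0 / 33.3 = 11.53 mg/L
k = ln2 / t½ = 0.693147 / 27.0 = 0.02567 h⁻¹
C = C₀ · e^(−k·t) = 11.53 × e^(−0.02567 × 118)
  = 11.53 × 0.04836 = 0.5576 mg/L
Convert: 0.5576 mg/L × 1000 = 557.6 µg/L

558 µg/L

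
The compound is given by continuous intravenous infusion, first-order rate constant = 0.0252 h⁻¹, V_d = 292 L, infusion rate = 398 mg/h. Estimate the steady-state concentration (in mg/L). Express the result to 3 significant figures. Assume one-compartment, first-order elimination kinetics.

54.1 mg/L

CL = k × Vd = 0.02520 × 292 = 7.358 L/h
At steady state Css = R₀ / CL = 398 / 7.358 = 54.09 mg/L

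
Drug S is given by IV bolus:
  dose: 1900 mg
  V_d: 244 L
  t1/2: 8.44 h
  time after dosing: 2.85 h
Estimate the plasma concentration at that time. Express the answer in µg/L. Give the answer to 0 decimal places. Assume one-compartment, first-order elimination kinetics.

6162 µg/L

C₀ = Dose / Vd = 1900 / 244 = 7.787 mg/L
k = ln2 / t½ = 0.693147 / 8.44 = 0.08213 h⁻¹
C = C₀ · e^(−k·t) = 7.787 × e^(−0.08213 × 2.85)
  = 7.787 × 0.7913 = 6.162 mg/L
Convert: 6.162 mg/L × 1000 = 6162 µg/L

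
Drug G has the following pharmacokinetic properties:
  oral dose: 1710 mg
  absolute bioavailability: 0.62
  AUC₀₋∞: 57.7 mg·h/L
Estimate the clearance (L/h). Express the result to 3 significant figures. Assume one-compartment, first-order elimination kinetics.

18.4 L/h

CL = F·Dose / AUC = 0.62 × 1710 / 57.7 = 18.37 L/h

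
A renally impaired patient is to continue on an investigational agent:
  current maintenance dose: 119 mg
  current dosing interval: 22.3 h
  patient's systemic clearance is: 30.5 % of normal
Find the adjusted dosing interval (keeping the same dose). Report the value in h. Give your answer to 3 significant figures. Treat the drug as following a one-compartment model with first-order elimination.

To keep the same average steady-state level, dosing rate must scale with clearance.
CL ratio = 30.5 / 100 = 0.3050
New interval (same dose) = 22.3 / 0.3050 = 73.11 h

73.1 h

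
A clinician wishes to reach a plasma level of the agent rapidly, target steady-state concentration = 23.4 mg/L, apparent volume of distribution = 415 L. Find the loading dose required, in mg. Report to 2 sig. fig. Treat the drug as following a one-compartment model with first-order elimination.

9700 mg

LD = Css × Vd = 23.4 × 415 = 9711 mg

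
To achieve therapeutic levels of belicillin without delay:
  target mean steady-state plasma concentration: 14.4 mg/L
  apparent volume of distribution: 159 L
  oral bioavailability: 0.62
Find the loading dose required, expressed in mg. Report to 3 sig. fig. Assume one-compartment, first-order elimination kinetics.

3690 mg

LD = Css × Vd / F = 14.4 × 159 / 0.62 = 3693 mg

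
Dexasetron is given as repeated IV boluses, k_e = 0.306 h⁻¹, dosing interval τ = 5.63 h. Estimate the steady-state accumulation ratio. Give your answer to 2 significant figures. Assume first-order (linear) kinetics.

e^(−kτ) = e^(−0.3060 × 5.63) = 0.1786
Accumulation ratio R = 1 / (1 − e^(−kτ)) = 1 / (1 − 0.1786) = 1.217

1.2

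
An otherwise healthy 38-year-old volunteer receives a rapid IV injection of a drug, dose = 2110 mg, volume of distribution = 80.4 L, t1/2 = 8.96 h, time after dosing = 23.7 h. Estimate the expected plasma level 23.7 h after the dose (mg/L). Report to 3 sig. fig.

4.20 mg/L

C₀ = Dose / Vd = 2110 / 80.4 = 26.24 mg/L
k = ln2 / t½ = 0.693147 / 8.96 = 0.07736 h⁻¹
C = C₀ · e^(−k·t) = 26.24 × e^(−0.07736 × 23.7)
  = 26.24 × 0.1599 = 4.196 mg/L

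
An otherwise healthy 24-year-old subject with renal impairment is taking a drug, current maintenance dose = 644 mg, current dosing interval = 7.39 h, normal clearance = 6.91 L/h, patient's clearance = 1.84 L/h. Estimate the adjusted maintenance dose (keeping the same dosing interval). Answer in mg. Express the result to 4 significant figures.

To keep the same average steady-state level, dosing rate must scale with clearance.
CL ratio = 1.84 / 6.91 = 0.2663
New dose (same interval) = 644 × 0.2663 = 171.5 mg

171.5 mg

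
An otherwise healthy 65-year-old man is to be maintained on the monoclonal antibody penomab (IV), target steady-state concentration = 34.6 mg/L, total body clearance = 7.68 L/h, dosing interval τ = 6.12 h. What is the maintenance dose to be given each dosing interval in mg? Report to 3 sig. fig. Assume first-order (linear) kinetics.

1630 mg

At steady state, Dose/τ = Css × CL.
Dose = Css × CL × τ = 34.6 × 7.680 × 6.12 = 1626 mg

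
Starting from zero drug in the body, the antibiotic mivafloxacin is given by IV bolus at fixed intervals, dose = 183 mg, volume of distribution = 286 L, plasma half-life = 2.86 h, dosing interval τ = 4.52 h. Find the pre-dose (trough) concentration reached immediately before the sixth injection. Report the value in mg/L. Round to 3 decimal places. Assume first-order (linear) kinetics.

C₀ per dose = Dose / Vd = 183 / 286 = 0.6399 mg/L
k = ln2 / t½ = 0.693147 / 2.86 = 0.2424 h⁻¹
Fraction remaining after one interval: r = e^(−kτ) = e^(−0.2424 × 4.52) = 0.3343
Before dose 6, 5 doses have been given (aged 1τ, 2τ, 3τ, 4τ, 5τ).
C_trough = C₀ × (r + r² + … + r^5) = C₀ × r(1−r^5)/(1−r)
        = 0.6399 × 0.3343 × (1 − 0.004175) / (1 − 0.3343) = 0.3200 mg/L

0.320 mg/L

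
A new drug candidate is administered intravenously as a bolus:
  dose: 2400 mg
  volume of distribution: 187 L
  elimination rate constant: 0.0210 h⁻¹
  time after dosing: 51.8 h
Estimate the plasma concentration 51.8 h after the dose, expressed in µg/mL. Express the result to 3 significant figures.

C₀ = Dose / Vd = 2400 / 187 = 12.83 mg/L
C = C₀ · e^(−k·t) = 12.83 × e^(−0.02100 × 51.8)
  = 12.83 × 0.3370 = 4.324 mg/L
(4.324 mg/L = 4.324 µg/mL)

4.32 µg/mL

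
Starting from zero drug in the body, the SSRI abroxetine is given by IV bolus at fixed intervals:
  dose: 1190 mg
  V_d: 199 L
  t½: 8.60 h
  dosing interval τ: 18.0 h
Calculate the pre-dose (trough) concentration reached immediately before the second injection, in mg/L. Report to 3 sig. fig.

1.40 mg/L

C₀ per dose = Dose / Vd = 1190 / 199 = 5.980 mg/L
k = ln2 / t½ = 0.693147 / 8.60 = 0.08060 h⁻¹
Fraction remaining after one interval: r = e^(−kτ) = e^(−0.08060 × 18.0) = 0.2344
Before dose 2, 1 dose has been given (aged 1τ).
C_trough = C₀ × r = 5.980 × 0.2344 = 1.402 mg/L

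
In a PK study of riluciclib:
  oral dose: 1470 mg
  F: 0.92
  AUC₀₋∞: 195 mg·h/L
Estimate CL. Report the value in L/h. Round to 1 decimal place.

CL = F·Dose / AUC = 0.92 × 1470 / 195 = 6.935 L/h

6.9 L/h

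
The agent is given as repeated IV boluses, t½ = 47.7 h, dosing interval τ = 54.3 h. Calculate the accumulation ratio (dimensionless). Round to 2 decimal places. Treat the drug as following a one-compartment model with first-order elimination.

1.83

k = ln2 / t½ = 0.693147 / 47.7 = 0.01453 h⁻¹
e^(−kτ) = e^(−0.01453 × 54.3) = 0.4543
Accumulation ratio R = 1 / (1 − e^(−kτ)) = 1 / (1 − 0.4543) = 1.833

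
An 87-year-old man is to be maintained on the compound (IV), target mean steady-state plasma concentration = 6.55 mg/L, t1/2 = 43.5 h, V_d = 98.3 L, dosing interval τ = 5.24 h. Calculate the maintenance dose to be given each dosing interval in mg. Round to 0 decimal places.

54 mg

k = ln2 / t½ = 0.693147 / 43.5 = 0.01593 h⁻¹
CL = k × Vd = 0.01593 × 98.3 = 1.566 L/h
At steady state, Dose/τ = Css × CL.
Dose = Css × CL × τ = 6.55 × 1.566 × 5.24 = 53.75 mg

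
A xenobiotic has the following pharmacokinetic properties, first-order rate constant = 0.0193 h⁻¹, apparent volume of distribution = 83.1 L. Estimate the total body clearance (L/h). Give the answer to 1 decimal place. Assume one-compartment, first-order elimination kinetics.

1.6 L/h

CL = k × Vd = 0.0193 × 83.1 = 1.604 L/h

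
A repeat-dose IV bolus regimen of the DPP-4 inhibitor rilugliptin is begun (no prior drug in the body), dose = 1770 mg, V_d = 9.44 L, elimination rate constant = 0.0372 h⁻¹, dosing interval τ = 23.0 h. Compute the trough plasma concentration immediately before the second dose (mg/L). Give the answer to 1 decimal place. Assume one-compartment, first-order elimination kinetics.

79.7 mg/L

C₀ per dose = Dose / Vd = 1770 / 9.44 = 187.5 mg/L
Fraction remaining after one interval: r = e^(−kτ) = e^(−0.03720 × 23.0) = 0.4250
Before dose 2, 1 dose has been given (aged 1τ).
C_trough = C₀ × r = 187.5 × 0.4250 = 79.69 mg/L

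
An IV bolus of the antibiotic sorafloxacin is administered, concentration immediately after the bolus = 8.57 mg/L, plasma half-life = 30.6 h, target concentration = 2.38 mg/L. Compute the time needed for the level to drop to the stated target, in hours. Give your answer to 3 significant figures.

56.6 h

k = ln2 / t½ = 0.693147 / 30.6 = 0.02265 h⁻¹
t = ln(C₀ / C) / k = ln(8.570 / 2.38) / 0.02265
  = ln(3.601) / 0.02265 = 1.281 / 0.02265 = 56.56 h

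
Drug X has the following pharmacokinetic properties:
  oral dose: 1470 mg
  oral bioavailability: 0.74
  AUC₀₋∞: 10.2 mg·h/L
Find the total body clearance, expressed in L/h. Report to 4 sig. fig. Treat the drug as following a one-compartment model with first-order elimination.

CL = F·Dose / AUC = 0.74 × 1470 / 10.2 = 106.6 L/h

106.6 L/h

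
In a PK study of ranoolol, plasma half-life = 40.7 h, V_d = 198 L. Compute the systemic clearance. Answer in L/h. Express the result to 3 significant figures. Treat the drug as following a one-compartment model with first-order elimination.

3.37 L/h

k = ln2 / t½ = 0.693147 / 40.7 = 0.01703 h⁻¹
CL = k × Vd = 0.01703 × 198 = 3.372 L/h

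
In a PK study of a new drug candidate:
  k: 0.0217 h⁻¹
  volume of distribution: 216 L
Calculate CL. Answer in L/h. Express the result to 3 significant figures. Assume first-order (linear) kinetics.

4.69 L/h

CL = k × Vd = 0.0217 × 216 = 4.687 L/h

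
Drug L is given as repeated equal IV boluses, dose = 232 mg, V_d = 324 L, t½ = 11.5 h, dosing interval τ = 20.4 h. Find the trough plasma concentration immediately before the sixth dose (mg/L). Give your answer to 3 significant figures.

0.295 mg/L

C₀ per dose = Dose / Vd = 232 / 324 = 0.7160 mg/L
k = ln2 / t½ = 0.693147 / 11.5 = 0.06027 h⁻¹
Fraction remaining after one interval: r = e^(−kτ) = e^(−0.06027 × 20.4) = 0.2924
Before dose 6, 5 doses have been given (aged 1τ, 2τ, 3τ, 4τ, 5τ).
C_trough = C₀ × (r + r² + … + r^5) = C₀ × r(1−r^5)/(1−r)
        = 0.7160 × 0.2924 × (1 − 0.002137) / (1 − 0.2924) = 0.2952 mg/L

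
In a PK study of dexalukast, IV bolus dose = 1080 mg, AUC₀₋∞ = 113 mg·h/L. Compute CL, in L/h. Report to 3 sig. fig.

CL = Dose / AUC = 1080 / 113 = 9.558 L/h

9.56 L/h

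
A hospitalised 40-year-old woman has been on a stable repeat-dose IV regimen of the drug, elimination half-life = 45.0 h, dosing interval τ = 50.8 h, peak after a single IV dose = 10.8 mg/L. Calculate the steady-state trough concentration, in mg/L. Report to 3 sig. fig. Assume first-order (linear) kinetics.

9.10 mg/L

k = ln2 / t½ = 0.693147 / 45.0 = 0.01540 h⁻¹
e^(−kτ) = e^(−0.01540 × 50.8) = 0.4573
Accumulation ratio R = 1 / (1 − e^(−kτ)) = 1 / (1 − 0.4573) = 1.843
Steady-state trough = C₀ × R × e^(−kτ) = 10.8 × 1.843 × 0.4573 = 9.102 mg/L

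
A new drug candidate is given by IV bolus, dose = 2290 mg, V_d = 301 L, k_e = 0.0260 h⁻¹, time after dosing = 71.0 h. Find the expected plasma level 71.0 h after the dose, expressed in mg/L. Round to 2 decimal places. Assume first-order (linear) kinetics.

1.20 mg/L

C₀ = Dose / Vd = 2290 / 301 = 7.608 mg/L
C = C₀ · e^(−k·t) = 7.608 × e^(−0.02600 × 71.0)
  = 7.608 × 0.1579 = 1.201 mg/L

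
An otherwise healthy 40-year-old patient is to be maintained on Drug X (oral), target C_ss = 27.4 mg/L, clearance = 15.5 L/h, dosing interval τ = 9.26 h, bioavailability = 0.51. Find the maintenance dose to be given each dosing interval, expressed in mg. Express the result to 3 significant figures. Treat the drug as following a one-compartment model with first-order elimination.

7710 mg

At steady state, F × (Dose/τ) = Css × CL.
Dose = Css × CL × τ / F = 27.4 × 15.50 × 9.26 / 0.51 = 7711 mg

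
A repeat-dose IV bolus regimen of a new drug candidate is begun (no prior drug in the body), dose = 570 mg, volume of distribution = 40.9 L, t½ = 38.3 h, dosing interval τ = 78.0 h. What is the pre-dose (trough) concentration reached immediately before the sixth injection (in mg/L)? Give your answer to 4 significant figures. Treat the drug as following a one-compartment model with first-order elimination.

C₀ per dose = Dose / Vd = 570 / 40.9 = 13.94 mg/L
k = ln2 / t½ = 0.693147 / 38.3 = 0.01810 h⁻¹
Fraction remaining after one interval: r = e^(−kτ) = e^(−0.01810 × 78.0) = 0.2437
Before dose 6, 5 doses have been given (aged 1τ, 2τ, 3τ, 4τ, 5τ).
C_trough = C₀ × (r + r² + … + r^5) = C₀ × r(1−r^5)/(1−r)
        = 13.94 × 0.2437 × (1 − 0.0008596) / (1 − 0.2437) = 4.488 mg/L

4.488 mg/L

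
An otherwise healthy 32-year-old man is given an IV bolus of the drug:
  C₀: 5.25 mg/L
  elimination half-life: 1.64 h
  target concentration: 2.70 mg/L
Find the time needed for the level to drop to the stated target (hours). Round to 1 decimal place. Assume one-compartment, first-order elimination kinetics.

k = ln2 / t½ = 0.693147 / 1.64 = 0.4227 h⁻¹
t = ln(C₀ / C) / k = ln(5.250 / 2.70) / 0.4227
  = ln(1.944) / 0.4227 = 0.6647 / 0.4227 = 1.573 h

1.6 h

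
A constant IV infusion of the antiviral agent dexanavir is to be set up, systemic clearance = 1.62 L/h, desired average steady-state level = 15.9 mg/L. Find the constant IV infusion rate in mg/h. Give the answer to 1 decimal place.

At steady state, infusion rate R₀ = Css × CL = 15.9 × 1.620 = 25.76 mg/h

25.8 mg/h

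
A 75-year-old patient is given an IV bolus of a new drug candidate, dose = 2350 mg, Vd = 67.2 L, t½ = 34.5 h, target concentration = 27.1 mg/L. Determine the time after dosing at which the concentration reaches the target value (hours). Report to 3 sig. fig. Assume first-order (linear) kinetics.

12.7 h

C₀ = Dose / Vd = 2350 / 67.2 = 34.97 mg/L
k = ln2 / t½ = 0.693147 / 34.5 = 0.02009 h⁻¹
t = ln(C₀ / C) / k = ln(34.97 / 27.1) / 0.02009
  = ln(1.290) / 0.02009 = 0.2546 / 0.02009 = 12.67 h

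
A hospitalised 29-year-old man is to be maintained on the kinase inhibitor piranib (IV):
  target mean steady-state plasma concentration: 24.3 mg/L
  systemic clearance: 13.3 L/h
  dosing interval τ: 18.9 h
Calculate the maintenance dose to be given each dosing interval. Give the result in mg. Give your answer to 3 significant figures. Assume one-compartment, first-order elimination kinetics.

At steady state, Dose/τ = Css × CL.
Dose = Css × CL × τ = 24.3 × 13.30 × 18.9 = 6108 mg

6110 mg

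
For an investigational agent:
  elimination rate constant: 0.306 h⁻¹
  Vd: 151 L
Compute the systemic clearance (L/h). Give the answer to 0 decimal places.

46 L/h

CL = k × Vd = 0.306 × 151 = 46.21 L/h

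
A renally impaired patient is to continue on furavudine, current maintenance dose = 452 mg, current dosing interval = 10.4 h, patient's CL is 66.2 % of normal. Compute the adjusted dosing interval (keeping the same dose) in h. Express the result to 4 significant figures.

To keep the same average steady-state level, dosing rate must scale with clearance.
CL ratio = 66.2 / 100 = 0.6620
New interval (same dose) = 10.4 / 0.6620 = 15.71 h

15.71 h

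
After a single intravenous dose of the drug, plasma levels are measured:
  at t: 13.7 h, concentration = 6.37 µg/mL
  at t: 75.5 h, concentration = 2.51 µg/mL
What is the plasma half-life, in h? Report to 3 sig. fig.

k = ln(C₁/C₂) / (t₂ − t₁) = ln(6.37/2.51) / (75.5 − 13.7)
  = 0.9313 / 61.80 = 0.01507 h⁻¹
t½ = ln2 / k = 0.693147 / 0.01507 = 46.00 h

46.0 h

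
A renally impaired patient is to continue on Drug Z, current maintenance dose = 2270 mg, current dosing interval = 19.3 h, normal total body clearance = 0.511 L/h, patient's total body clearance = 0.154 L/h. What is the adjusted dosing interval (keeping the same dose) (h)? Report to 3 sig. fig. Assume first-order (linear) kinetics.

64.0 h

To keep the same average steady-state level, dosing rate must scale with clearance.
CL ratio = 0.154 / 0.511 = 0.3014
New interval (same dose) = 19.3 / 0.3014 = 64.03 h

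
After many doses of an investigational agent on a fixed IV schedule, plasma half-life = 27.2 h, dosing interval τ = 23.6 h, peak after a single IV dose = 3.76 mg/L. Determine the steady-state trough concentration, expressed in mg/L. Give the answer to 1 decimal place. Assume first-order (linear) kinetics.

4.6 mg/L

k = ln2 / t½ = 0.693147 / 27.2 = 0.02548 h⁻¹
e^(−kτ) = e^(−0.02548 × 23.6) = 0.5481
Accumulation ratio R = 1 / (1 − e^(−kτ)) = 1 / (1 − 0.5481) = 2.213
Steady-state trough = C₀ × R × e^(−kτ) = 3.76 × 2.213 × 0.5481 = 4.561 mg/L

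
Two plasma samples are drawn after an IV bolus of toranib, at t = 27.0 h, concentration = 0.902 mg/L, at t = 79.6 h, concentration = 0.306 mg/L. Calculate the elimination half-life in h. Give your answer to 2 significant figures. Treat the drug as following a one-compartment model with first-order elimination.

k = ln(C₁/C₂) / (t₂ − t₁) = ln(0.902/0.306) / (79.6 − 27.0)
  = 1.081 / 52.60 = 0.02055 h⁻¹
t½ = ln2 / k = 0.693147 / 0.02055 = 33.73 h

34 h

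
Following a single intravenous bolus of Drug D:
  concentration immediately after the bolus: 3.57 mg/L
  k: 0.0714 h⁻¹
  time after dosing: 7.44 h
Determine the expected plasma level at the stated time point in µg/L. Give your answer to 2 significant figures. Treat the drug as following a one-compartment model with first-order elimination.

C = C₀ · e^(−k·t) = 3.570 × e^(−0.07140 × 7.44)
  = 3.570 × 0.5879 = 2.099 mg/L
Convert: 2.099 mg/L × 1000 = 2099 µg/L

2100 µg/L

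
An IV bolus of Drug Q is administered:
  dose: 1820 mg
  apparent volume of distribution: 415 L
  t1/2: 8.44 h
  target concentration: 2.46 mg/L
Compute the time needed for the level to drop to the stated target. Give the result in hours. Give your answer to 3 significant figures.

C₀ = Dose / Vd = 1820 / 415 = 4.386 mg/L
k = ln2 / t½ = 0.693147 / 8.44 = 0.08213 h⁻¹
t = ln(C₀ / C) / k = ln(4.386 / 2.46) / 0.08213
  = ln(1.783) / 0.08213 = 0.5783 / 0.08213 = 7.041 h

7.04 h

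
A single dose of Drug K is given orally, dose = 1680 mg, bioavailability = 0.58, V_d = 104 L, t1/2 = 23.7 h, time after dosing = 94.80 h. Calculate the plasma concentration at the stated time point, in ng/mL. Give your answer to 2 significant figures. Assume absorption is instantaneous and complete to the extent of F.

590 ng/mL

Amount reaching circulation = F × Dose = 0.58 × 1680 = 974.4 mg
C₀ = F·Dose / Vd = 974.4 / 104 = 9.369 mg/L
k = ln2 / t½ = 0.693147 / 23.7 = 0.02925 h⁻¹
t / t½ = 94.80 / 23.7 = 4 half-lives
C = C₀ × (1/2)^4 = 9.369 × 0.06250 = 0.5856 mg/L
Convert: 0.5856 mg/L × 1000 = 585.6 ng/mL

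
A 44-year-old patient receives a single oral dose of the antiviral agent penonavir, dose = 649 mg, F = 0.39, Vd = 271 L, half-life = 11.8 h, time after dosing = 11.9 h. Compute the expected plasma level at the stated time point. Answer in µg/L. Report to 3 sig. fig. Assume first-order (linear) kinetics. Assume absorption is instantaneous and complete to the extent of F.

Amount reaching circulation = F × Dose = 0.39 × 649.0 = 253.1 mg
C₀ = F·Dose / Vd = 253.1 / 271 = 0.9339 mg/L
k = ln2 / t½ = 0.693147 / 11.8 = 0.05874 h⁻¹
C = C₀ · e^(−k·t) = 0.9339 × e^(−0.05874 × 11.9)
  = 0.9339 × 0.4971 = 0.4642 mg/L
Convert: 0.4642 mg/L × 1000 = 464.2 µg/L

464 µg/L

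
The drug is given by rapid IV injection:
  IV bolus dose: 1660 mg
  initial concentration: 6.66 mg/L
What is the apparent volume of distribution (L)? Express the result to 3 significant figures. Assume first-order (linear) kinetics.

249 L

Vd = Dose / C₀ = 1660 / 6.66 = 249.2 L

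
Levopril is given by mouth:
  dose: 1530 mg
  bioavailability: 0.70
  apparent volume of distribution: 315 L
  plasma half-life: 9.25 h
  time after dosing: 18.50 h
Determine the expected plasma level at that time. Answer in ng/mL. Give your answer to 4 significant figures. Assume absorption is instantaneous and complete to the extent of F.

850.0 ng/mL

Amount reaching circulation = F × Dose = 0.70 × 1530 = 1071 mg
C₀ = F·Dose / Vd = 1071 / 315 = 3.400 mg/L
k = ln2 / t½ = 0.693147 / 9.25 = 0.07493 h⁻¹
t / t½ = 18.50 / 9.25 = 2 half-lives
C = C₀ × (1/2)^2 = 3.400 × 0.2500 = 0.8500 mg/L
Convert: 0.8500 mg/L × 1000 = 850.0 ng/mL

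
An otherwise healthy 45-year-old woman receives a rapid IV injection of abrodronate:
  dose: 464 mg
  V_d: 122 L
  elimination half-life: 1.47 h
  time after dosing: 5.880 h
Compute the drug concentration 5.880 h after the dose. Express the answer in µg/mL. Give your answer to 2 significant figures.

0.24 µg/mL

C₀ = Dose / Vd = 464.0 / 122 = 3.803 mg/L
k = ln2 / t½ = 0.693147 / 1.47 = 0.4715 h⁻¹
t / t½ = 5.880 / 1.47 = 4 half-lives
C = C₀ × (1/2)^4 = 3.803 × 0.06250 = 0.2377 mg/L
(0.2377 mg/L = 0.2377 µg/mL)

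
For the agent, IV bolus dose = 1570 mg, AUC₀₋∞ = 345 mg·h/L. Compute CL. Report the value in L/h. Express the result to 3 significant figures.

CL = Dose / AUC = 1570 / 345 = 4.551 L/h

4.55 L/h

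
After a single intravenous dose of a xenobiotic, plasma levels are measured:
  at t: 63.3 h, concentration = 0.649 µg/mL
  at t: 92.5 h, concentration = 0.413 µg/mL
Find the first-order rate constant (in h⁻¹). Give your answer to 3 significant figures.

k = ln(C₁/C₂) / (t₂ − t₁) = ln(0.649/0.413) / (92.5 − 63.3)
  = 0.4520 / 29.20 = 0.01548 h⁻¹

0.0155 h⁻¹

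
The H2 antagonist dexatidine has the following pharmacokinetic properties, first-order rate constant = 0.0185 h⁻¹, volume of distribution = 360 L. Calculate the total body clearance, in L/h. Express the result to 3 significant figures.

6.66 L/h

CL = k × Vd = 0.0185 × 360 = 6.660 L/h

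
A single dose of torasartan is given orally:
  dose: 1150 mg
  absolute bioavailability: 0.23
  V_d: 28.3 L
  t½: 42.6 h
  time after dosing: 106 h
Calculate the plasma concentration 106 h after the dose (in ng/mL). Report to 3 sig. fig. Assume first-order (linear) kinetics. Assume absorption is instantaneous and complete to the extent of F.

1670 ng/mL

Amount reaching circulation = F × Dose = 0.23 × 1150 = 264.5 mg
C₀ = F·Dose / Vd = 264.5 / 28.3 = 9.346 mg/L
k = ln2 / t½ = 0.693147 / 42.6 = 0.01627 h⁻¹
C = C₀ · e^(−k·t) = 9.346 × e^(−0.01627 × 106)
  = 9.346 × 0.1782 = 1.665 mg/L
Convert: 1.665 mg/L × 1000 = 1665 ng/mL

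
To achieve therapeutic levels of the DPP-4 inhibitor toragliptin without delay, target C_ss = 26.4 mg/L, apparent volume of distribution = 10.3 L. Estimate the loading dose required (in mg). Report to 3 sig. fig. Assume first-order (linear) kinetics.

272 mg

LD = Css × Vd = 26.4 × 10.3 = 271.9 mg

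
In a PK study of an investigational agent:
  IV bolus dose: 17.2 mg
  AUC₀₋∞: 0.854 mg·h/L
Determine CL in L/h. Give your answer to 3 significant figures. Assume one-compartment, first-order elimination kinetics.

20.1 L/h

CL = Dose / AUC = 17.2 / 0.854 = 20.14 L/h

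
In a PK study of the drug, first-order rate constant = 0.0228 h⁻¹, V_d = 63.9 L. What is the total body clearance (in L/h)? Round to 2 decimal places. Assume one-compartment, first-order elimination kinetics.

1.46 L/h

CL = k × Vd = 0.0228 × 63.9 = 1.457 L/h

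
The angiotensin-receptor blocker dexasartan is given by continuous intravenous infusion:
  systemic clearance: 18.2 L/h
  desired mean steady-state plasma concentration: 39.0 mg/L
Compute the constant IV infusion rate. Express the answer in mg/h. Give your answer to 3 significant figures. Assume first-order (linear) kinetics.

710 mg/h

At steady state, infusion rate R₀ = Css × CL = 39.0 × 18.20 = 709.8 mg/h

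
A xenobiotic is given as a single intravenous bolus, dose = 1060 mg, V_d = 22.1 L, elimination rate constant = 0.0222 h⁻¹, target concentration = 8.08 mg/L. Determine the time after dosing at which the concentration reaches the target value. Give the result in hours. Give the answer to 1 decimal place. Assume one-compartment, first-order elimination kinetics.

C₀ = Dose / Vd = 1060 / 22.1 = 47.96 mg/L
t = ln(C₀ / C) / k = ln(47.96 / 8.08) / 0.02220
  = ln(5.936) / 0.02220 = 1.781 / 0.02220 = 80.23 h

80.2 h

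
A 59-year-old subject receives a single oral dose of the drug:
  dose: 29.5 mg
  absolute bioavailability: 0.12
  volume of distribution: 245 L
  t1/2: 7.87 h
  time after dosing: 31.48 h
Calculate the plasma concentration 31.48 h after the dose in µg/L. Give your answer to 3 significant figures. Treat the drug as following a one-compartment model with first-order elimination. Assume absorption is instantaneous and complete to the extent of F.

0.903 µg/L

Amount reaching circulation = F × Dose = 0.12 × 29.50 = 3.540 mg
C₀ = F·Dose / Vd = 3.540 / 245 = 0.01445 mg/L
k = ln2 / t½ = 0.693147 / 7.87 = 0.08807 h⁻¹
t / t½ = 31.48 / 7.87 = 4 half-lives
C = C₀ × (1/2)^4 = 0.01445 × 0.06250 = 0.0009031 mg/L
Convert: 0.0009031 mg/L × 1000 = 0.9031 µg/L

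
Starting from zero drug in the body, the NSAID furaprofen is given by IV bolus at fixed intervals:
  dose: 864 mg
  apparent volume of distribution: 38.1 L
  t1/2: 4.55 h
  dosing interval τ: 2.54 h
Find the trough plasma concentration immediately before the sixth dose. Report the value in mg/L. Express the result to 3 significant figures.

41.1 mg/L

C₀ per dose = Dose / Vd = 864 / 38.1 = 22.68 mg/L
k = ln2 / t½ = 0.693147 / 4.55 = 0.1523 h⁻¹
Fraction remaining after one interval: r = e^(−kτ) = e^(−0.1523 × 2.54) = 0.6792
Before dose 6, 5 doses have been given (aged 1τ, 2τ, 3τ, 4τ, 5τ).
C_trough = C₀ × (r + r² + … + r^5) = C₀ × r(1−r^5)/(1−r)
        = 22.68 × 0.6792 × (1 − 0.1445) / (1 − 0.6792) = 41.08 mg/L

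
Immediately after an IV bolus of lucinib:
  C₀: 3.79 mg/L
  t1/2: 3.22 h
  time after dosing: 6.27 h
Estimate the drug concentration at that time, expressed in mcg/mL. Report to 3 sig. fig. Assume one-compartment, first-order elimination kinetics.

k = ln2 / t½ = 0.693147 / 3.22 = 0.2153 h⁻¹
C = C₀ · e^(−k·t) = 3.790 × e^(−0.2153 × 6.27)
  = 3.790 × 0.2593 = 0.9827 mg/L
(0.9827 mg/L = 0.9827 mcg/mL)

0.983 mcg/mL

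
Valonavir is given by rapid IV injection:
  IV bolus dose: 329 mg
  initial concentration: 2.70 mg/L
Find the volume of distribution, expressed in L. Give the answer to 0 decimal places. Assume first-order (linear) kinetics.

122 L

Vd = Dose / C₀ = 329.0 / 2.70 = 121.9 L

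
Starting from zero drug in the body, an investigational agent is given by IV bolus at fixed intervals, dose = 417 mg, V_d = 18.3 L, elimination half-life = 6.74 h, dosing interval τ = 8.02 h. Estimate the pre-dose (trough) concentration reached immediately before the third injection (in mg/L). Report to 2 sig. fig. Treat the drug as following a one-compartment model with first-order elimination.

C₀ per dose = Dose / Vd = 417 / 18.3 = 22.79 mg/L
k = ln2 / t½ = 0.693147 / 6.74 = 0.1028 h⁻¹
Fraction remaining after one interval: r = e^(−kτ) = e^(−0.1028 × 8.02) = 0.4385
Before dose 3, 2 doses have been given (aged 1τ, 2τ).
C_trough = C₀ × (r + r²) = 22.79 × (0.4385 + 0.1923) = 14.38 mg/L

14 mg/L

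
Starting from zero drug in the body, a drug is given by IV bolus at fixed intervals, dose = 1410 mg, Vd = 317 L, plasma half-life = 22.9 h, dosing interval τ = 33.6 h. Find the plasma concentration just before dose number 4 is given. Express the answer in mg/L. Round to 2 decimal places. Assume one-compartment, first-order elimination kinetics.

C₀ per dose = Dose / Vd = 1410 / 317 = 4.448 mg/L
k = ln2 / t½ = 0.693147 / 22.9 = 0.03027 h⁻¹
Fraction remaining after one interval: r = e^(−kτ) = e^(−0.03027 × 33.6) = 0.3617
Before dose 4, 3 doses have been given (aged 1τ, 2τ, 3τ).
C_trough = C₀ × (r + r² + … + r^3) = C₀ × r(1−r^3)/(1−r)
        = 4.448 × 0.3617 × (1 − 0.04732) / (1 − 0.3617) = 2.401 mg/L

2.40 mg/L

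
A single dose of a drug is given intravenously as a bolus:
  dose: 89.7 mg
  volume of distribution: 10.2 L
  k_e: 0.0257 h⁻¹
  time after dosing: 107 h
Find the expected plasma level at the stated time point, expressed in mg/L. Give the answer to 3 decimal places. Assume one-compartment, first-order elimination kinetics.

C₀ = Dose / Vd = 89.70 / 10.2 = 8.794 mg/L
C = C₀ · e^(−k·t) = 8.794 × e^(−0.02570 × 107)
  = 8.794 × 0.06393 = 0.5622 mg/L

0.562 mg/L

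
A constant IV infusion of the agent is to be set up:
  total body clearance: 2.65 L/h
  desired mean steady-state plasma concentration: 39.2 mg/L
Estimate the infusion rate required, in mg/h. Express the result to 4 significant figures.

At steady state, infusion rate R₀ = Css × CL = 39.2 × 2.650 = 103.9 mg/h

103.9 mg/h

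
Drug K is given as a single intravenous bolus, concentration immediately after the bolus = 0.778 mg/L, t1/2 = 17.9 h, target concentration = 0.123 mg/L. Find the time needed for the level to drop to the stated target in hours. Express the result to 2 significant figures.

48 h

k = ln2 / t½ = 0.693147 / 17.9 = 0.03872 h⁻¹
t = ln(C₀ / C) / k = ln(0.7780 / 0.123) / 0.03872
  = ln(6.325) / 0.03872 = 1.845 / 0.03872 = 47.65 h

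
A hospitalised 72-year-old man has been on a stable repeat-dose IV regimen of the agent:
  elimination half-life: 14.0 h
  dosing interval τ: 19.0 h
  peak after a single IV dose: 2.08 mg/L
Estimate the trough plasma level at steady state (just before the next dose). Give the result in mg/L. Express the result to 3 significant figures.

k = ln2 / t½ = 0.693147 / 14.0 = 0.04951 h⁻¹
e^(−kτ) = e^(−0.04951 × 19.0) = 0.3904
Accumulation ratio R = 1 / (1 − e^(−kτ)) = 1 / (1 − 0.3904) = 1.640
Steady-state trough = C₀ × R × e^(−kτ) = 2.08 × 1.640 × 0.3904 = 1.332 mg/L

1.33 mg/L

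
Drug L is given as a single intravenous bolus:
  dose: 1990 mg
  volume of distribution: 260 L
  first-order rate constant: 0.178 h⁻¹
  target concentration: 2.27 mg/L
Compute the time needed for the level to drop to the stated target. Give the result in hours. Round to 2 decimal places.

C₀ = Dose / Vd = 1990 / 260 = 7.654 mg/L
t = ln(C₀ / C) / k = ln(7.654 / 2.27) / 0.1780
  = ln(3.372) / 0.1780 = 1.216 / 0.1780 = 6.831 h

6.83 h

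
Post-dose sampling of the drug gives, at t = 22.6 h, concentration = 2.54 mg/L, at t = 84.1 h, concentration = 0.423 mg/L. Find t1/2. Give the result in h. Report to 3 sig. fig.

k = ln(C₁/C₂) / (t₂ − t₁) = ln(2.54/0.423) / (84.1 − 22.6)
  = 1.793 / 61.50 = 0.02915 h⁻¹
t½ = ln2 / k = 0.693147 / 0.02915 = 23.78 h

23.8 h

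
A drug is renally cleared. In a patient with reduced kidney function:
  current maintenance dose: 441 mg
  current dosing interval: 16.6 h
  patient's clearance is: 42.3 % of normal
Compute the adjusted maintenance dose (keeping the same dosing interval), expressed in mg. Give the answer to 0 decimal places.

187 mg

To keep the same average steady-state level, dosing rate must scale with clearance.
CL ratio = 42.3 / 100 = 0.4230
New dose (same interval) = 441 × 0.4230 = 186.5 mg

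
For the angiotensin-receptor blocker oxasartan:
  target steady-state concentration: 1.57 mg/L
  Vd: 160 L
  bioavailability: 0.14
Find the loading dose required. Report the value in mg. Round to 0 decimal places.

LD = Css × Vd / F = 1.57 × 160 / 0.14 = 1794 mg

1794 mg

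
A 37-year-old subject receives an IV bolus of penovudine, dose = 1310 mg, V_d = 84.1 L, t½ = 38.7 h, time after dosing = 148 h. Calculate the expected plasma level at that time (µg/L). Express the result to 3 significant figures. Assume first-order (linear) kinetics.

C₀ = Dose / Vd = 1310 / 84.1 = 15.58 mg/L
k = ln2 / t½ = 0.693147 / 38.7 = 0.01791 h⁻¹
C = C₀ · e^(−k·t) = 15.58 × e^(−0.01791 × 148)
  = 15.58 × 0.07060 = 1.100 mg/L
Convert: 1.100 mg/L × 1000 = 1100 µg/L

1100 µg/L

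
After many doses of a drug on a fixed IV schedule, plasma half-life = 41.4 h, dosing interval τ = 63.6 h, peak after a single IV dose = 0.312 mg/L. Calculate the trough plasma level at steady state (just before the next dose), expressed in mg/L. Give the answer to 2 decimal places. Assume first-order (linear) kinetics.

k = ln2 / t½ = 0.693147 / 41.4 = 0.01674 h⁻¹
e^(−kτ) = e^(−0.01674 × 63.6) = 0.3448
Accumulation ratio R = 1 / (1 − e^(−kτ)) = 1 / (1 − 0.3448) = 1.526
Steady-state trough = C₀ × R × e^(−kτ) = 0.312 × 1.526 × 0.3448 = 0.1642 mg/L

0.16 mg/L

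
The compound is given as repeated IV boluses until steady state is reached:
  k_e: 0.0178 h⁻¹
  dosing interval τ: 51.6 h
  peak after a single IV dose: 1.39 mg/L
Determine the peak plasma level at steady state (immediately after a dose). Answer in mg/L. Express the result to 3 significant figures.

2.31 mg/L

e^(−kτ) = e^(−0.01780 × 51.6) = 0.3991
Accumulation ratio R = 1 / (1 − e^(−kτ)) = 1 / (1 − 0.3991) = 1.664
Steady-state peak = C₀ × R = 1.39 × 1.664 = 2.313 mg/L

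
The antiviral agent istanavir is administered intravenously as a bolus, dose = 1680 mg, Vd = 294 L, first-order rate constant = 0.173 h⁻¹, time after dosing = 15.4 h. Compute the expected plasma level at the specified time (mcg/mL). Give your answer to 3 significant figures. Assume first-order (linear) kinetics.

C₀ = Dose / Vd = 1680 / 294 = 5.714 mg/L
C = C₀ · e^(−k·t) = 5.714 × e^(−0.1730 × 15.4)
  = 5.714 × 0.06966 = 0.3980 mg/L
(0.3980 mg/L = 0.3980 mcg/mL)

0.398 mcg/mL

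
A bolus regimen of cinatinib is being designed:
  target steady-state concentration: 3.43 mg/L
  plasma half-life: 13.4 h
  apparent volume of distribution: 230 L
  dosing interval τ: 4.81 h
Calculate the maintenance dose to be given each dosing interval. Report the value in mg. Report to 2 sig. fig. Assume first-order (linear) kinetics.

200 mg

k = ln2 / t½ = 0.693147 / 13.4 = 0.05173 h⁻¹
CL = k × Vd = 0.05173 × 230 = 11.90 L/h
At steady state, Dose/τ = Css × CL.
Dose = Css × CL × τ = 3.43 × 11.90 × 4.81 = 196.3 mg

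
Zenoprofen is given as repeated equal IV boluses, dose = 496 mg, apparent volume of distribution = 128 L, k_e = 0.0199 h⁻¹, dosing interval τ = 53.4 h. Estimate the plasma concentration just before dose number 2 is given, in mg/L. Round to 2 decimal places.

C₀ per dose = Dose / Vd = 496 / 128 = 3.875 mg/L
Fraction remaining after one interval: r = e^(−kτ) = e^(−0.01990 × 53.4) = 0.3455
Before dose 2, 1 dose has been given (aged 1τ).
C_trough = C₀ × r = 3.875 × 0.3455 = 1.339 mg/L

1.34 mg/L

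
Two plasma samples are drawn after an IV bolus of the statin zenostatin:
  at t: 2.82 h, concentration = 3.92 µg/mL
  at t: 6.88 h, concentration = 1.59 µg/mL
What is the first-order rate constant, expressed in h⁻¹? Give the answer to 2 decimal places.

0.22 h⁻¹

k = ln(C₁/C₂) / (t₂ − t₁) = ln(3.92/1.59) / (6.88 − 2.82)
  = 0.9024 / 4.060 = 0.2223 h⁻¹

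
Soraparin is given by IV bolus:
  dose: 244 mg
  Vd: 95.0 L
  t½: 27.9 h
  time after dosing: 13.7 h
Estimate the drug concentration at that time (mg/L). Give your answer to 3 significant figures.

C₀ = Dose / Vd = 244.0 / 95.0 = 2.568 mg/L
k = ln2 / t½ = 0.693147 / 27.9 = 0.02484 h⁻¹
C = C₀ · e^(−k·t) = 2.568 × e^(−0.02484 × 13.7)
  = 2.568 × 0.7116 = 1.827 mg/L

1.83 mg/L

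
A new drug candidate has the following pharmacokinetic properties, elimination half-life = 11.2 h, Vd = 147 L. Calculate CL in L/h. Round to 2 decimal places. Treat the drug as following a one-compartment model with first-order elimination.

9.10 L/h

k = ln2 / t½ = 0.693147 / 11.2 = 0.06189 h⁻¹
CL = k × Vd = 0.06189 × 147 = 9.098 L/h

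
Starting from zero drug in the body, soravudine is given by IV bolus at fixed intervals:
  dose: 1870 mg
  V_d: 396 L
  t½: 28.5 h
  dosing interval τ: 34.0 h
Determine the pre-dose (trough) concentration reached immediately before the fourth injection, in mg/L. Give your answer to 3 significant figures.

3.36 mg/L

C₀ per dose = Dose / Vd = 1870 / 396 = 4.722 mg/L
k = ln2 / t½ = 0.693147 / 28.5 = 0.02432 h⁻¹
Fraction remaining after one interval: r = e^(−kτ) = e^(−0.02432 × 34.0) = 0.4374
Before dose 4, 3 doses have been given (aged 1τ, 2τ, 3τ).
C_trough = C₀ × (r + r² + … + r^3) = C₀ × r(1−r^3)/(1−r)
        = 4.722 × 0.4374 × (1 − 0.08368) / (1 − 0.4374) = 3.364 mg/L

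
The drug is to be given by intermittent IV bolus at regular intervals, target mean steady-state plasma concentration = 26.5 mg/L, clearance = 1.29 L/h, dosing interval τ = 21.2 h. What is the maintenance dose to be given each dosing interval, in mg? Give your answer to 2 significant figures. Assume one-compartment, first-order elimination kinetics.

720 mg

At steady state, Dose/τ = Css × CL.
Dose = Css × CL × τ = 26.5 × 1.290 × 21.2 = 724.7 mg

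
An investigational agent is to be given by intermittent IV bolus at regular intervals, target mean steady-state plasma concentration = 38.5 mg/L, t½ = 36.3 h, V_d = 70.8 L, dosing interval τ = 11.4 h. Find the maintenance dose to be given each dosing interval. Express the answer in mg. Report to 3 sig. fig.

593 mg

k = ln2 / t½ = 0.693147 / 36.3 = 0.01909 h⁻¹
CL = k × Vd = 0.01909 × 70.8 = 1.352 L/h
At steady state, Dose/τ = Css × CL.
Dose = Css × CL × τ = 38.5 × 1.352 × 11.4 = 593.4 mg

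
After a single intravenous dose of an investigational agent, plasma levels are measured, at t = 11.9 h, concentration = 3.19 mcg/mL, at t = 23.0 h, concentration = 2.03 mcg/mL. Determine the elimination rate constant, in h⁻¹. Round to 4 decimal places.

k = ln(C₁/C₂) / (t₂ − t₁) = ln(3.19/2.03) / (23.0 − 11.9)
  = 0.4520 / 11.10 = 0.04072 h⁻¹

0.0407 h⁻¹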